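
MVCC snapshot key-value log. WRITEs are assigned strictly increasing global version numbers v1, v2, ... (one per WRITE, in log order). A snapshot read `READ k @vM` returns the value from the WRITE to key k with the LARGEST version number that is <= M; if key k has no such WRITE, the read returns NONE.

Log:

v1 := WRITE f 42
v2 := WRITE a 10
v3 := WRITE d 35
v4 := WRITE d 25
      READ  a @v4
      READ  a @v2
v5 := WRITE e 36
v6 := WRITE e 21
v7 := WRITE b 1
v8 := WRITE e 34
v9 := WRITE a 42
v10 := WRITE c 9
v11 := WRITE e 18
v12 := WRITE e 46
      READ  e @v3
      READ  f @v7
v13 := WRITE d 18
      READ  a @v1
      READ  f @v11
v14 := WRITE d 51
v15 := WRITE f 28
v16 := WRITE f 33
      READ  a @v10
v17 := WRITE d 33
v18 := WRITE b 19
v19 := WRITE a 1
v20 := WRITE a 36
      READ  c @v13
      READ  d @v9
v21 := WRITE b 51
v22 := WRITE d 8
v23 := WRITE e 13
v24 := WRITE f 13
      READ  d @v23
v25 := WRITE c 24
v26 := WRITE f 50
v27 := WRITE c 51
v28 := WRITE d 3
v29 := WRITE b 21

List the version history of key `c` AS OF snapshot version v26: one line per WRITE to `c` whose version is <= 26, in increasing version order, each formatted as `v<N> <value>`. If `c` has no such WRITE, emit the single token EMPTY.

Answer: v10 9
v25 24

Derivation:
Scan writes for key=c with version <= 26:
  v1 WRITE f 42 -> skip
  v2 WRITE a 10 -> skip
  v3 WRITE d 35 -> skip
  v4 WRITE d 25 -> skip
  v5 WRITE e 36 -> skip
  v6 WRITE e 21 -> skip
  v7 WRITE b 1 -> skip
  v8 WRITE e 34 -> skip
  v9 WRITE a 42 -> skip
  v10 WRITE c 9 -> keep
  v11 WRITE e 18 -> skip
  v12 WRITE e 46 -> skip
  v13 WRITE d 18 -> skip
  v14 WRITE d 51 -> skip
  v15 WRITE f 28 -> skip
  v16 WRITE f 33 -> skip
  v17 WRITE d 33 -> skip
  v18 WRITE b 19 -> skip
  v19 WRITE a 1 -> skip
  v20 WRITE a 36 -> skip
  v21 WRITE b 51 -> skip
  v22 WRITE d 8 -> skip
  v23 WRITE e 13 -> skip
  v24 WRITE f 13 -> skip
  v25 WRITE c 24 -> keep
  v26 WRITE f 50 -> skip
  v27 WRITE c 51 -> drop (> snap)
  v28 WRITE d 3 -> skip
  v29 WRITE b 21 -> skip
Collected: [(10, 9), (25, 24)]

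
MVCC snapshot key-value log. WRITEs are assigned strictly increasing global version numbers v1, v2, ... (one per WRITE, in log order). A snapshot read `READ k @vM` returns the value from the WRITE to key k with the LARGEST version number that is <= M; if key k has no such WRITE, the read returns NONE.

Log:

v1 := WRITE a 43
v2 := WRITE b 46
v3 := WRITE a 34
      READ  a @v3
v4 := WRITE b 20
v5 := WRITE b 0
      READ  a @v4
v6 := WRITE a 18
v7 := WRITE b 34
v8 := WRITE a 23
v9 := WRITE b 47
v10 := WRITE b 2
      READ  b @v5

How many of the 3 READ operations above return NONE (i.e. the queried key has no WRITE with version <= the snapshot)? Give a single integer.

Answer: 0

Derivation:
v1: WRITE a=43  (a history now [(1, 43)])
v2: WRITE b=46  (b history now [(2, 46)])
v3: WRITE a=34  (a history now [(1, 43), (3, 34)])
READ a @v3: history=[(1, 43), (3, 34)] -> pick v3 -> 34
v4: WRITE b=20  (b history now [(2, 46), (4, 20)])
v5: WRITE b=0  (b history now [(2, 46), (4, 20), (5, 0)])
READ a @v4: history=[(1, 43), (3, 34)] -> pick v3 -> 34
v6: WRITE a=18  (a history now [(1, 43), (3, 34), (6, 18)])
v7: WRITE b=34  (b history now [(2, 46), (4, 20), (5, 0), (7, 34)])
v8: WRITE a=23  (a history now [(1, 43), (3, 34), (6, 18), (8, 23)])
v9: WRITE b=47  (b history now [(2, 46), (4, 20), (5, 0), (7, 34), (9, 47)])
v10: WRITE b=2  (b history now [(2, 46), (4, 20), (5, 0), (7, 34), (9, 47), (10, 2)])
READ b @v5: history=[(2, 46), (4, 20), (5, 0), (7, 34), (9, 47), (10, 2)] -> pick v5 -> 0
Read results in order: ['34', '34', '0']
NONE count = 0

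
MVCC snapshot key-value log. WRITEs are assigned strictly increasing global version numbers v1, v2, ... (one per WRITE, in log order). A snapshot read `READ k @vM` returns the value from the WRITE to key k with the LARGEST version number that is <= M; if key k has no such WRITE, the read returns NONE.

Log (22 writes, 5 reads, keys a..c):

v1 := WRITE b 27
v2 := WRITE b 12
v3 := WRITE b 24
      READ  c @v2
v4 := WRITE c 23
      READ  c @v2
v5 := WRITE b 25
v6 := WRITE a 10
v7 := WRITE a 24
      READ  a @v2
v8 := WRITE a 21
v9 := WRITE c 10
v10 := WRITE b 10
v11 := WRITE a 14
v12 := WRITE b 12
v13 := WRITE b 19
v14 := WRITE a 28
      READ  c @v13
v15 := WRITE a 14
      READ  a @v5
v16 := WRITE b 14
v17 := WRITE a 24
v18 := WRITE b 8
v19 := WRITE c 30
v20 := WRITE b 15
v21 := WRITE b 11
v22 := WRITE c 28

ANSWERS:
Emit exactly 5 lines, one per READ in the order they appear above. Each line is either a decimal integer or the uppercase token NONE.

v1: WRITE b=27  (b history now [(1, 27)])
v2: WRITE b=12  (b history now [(1, 27), (2, 12)])
v3: WRITE b=24  (b history now [(1, 27), (2, 12), (3, 24)])
READ c @v2: history=[] -> no version <= 2 -> NONE
v4: WRITE c=23  (c history now [(4, 23)])
READ c @v2: history=[(4, 23)] -> no version <= 2 -> NONE
v5: WRITE b=25  (b history now [(1, 27), (2, 12), (3, 24), (5, 25)])
v6: WRITE a=10  (a history now [(6, 10)])
v7: WRITE a=24  (a history now [(6, 10), (7, 24)])
READ a @v2: history=[(6, 10), (7, 24)] -> no version <= 2 -> NONE
v8: WRITE a=21  (a history now [(6, 10), (7, 24), (8, 21)])
v9: WRITE c=10  (c history now [(4, 23), (9, 10)])
v10: WRITE b=10  (b history now [(1, 27), (2, 12), (3, 24), (5, 25), (10, 10)])
v11: WRITE a=14  (a history now [(6, 10), (7, 24), (8, 21), (11, 14)])
v12: WRITE b=12  (b history now [(1, 27), (2, 12), (3, 24), (5, 25), (10, 10), (12, 12)])
v13: WRITE b=19  (b history now [(1, 27), (2, 12), (3, 24), (5, 25), (10, 10), (12, 12), (13, 19)])
v14: WRITE a=28  (a history now [(6, 10), (7, 24), (8, 21), (11, 14), (14, 28)])
READ c @v13: history=[(4, 23), (9, 10)] -> pick v9 -> 10
v15: WRITE a=14  (a history now [(6, 10), (7, 24), (8, 21), (11, 14), (14, 28), (15, 14)])
READ a @v5: history=[(6, 10), (7, 24), (8, 21), (11, 14), (14, 28), (15, 14)] -> no version <= 5 -> NONE
v16: WRITE b=14  (b history now [(1, 27), (2, 12), (3, 24), (5, 25), (10, 10), (12, 12), (13, 19), (16, 14)])
v17: WRITE a=24  (a history now [(6, 10), (7, 24), (8, 21), (11, 14), (14, 28), (15, 14), (17, 24)])
v18: WRITE b=8  (b history now [(1, 27), (2, 12), (3, 24), (5, 25), (10, 10), (12, 12), (13, 19), (16, 14), (18, 8)])
v19: WRITE c=30  (c history now [(4, 23), (9, 10), (19, 30)])
v20: WRITE b=15  (b history now [(1, 27), (2, 12), (3, 24), (5, 25), (10, 10), (12, 12), (13, 19), (16, 14), (18, 8), (20, 15)])
v21: WRITE b=11  (b history now [(1, 27), (2, 12), (3, 24), (5, 25), (10, 10), (12, 12), (13, 19), (16, 14), (18, 8), (20, 15), (21, 11)])
v22: WRITE c=28  (c history now [(4, 23), (9, 10), (19, 30), (22, 28)])

Answer: NONE
NONE
NONE
10
NONE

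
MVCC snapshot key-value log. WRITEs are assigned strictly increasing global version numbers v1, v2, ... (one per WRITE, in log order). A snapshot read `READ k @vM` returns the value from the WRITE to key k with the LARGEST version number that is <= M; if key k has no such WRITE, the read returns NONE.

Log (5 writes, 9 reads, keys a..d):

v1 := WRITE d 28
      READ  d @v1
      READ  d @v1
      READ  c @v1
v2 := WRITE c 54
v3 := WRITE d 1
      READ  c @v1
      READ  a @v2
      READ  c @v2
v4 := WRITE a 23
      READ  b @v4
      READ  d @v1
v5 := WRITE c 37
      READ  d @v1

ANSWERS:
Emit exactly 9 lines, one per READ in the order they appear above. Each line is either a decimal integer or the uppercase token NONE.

v1: WRITE d=28  (d history now [(1, 28)])
READ d @v1: history=[(1, 28)] -> pick v1 -> 28
READ d @v1: history=[(1, 28)] -> pick v1 -> 28
READ c @v1: history=[] -> no version <= 1 -> NONE
v2: WRITE c=54  (c history now [(2, 54)])
v3: WRITE d=1  (d history now [(1, 28), (3, 1)])
READ c @v1: history=[(2, 54)] -> no version <= 1 -> NONE
READ a @v2: history=[] -> no version <= 2 -> NONE
READ c @v2: history=[(2, 54)] -> pick v2 -> 54
v4: WRITE a=23  (a history now [(4, 23)])
READ b @v4: history=[] -> no version <= 4 -> NONE
READ d @v1: history=[(1, 28), (3, 1)] -> pick v1 -> 28
v5: WRITE c=37  (c history now [(2, 54), (5, 37)])
READ d @v1: history=[(1, 28), (3, 1)] -> pick v1 -> 28

Answer: 28
28
NONE
NONE
NONE
54
NONE
28
28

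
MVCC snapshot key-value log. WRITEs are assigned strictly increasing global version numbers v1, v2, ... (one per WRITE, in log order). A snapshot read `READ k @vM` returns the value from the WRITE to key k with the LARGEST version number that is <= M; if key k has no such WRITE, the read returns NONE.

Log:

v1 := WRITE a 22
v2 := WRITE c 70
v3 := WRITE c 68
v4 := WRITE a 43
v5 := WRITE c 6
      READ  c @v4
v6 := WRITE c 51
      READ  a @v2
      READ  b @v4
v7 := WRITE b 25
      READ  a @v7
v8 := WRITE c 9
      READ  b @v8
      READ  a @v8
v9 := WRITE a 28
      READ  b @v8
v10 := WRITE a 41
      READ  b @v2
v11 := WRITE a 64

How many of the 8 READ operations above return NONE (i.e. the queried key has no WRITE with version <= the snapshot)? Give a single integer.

Answer: 2

Derivation:
v1: WRITE a=22  (a history now [(1, 22)])
v2: WRITE c=70  (c history now [(2, 70)])
v3: WRITE c=68  (c history now [(2, 70), (3, 68)])
v4: WRITE a=43  (a history now [(1, 22), (4, 43)])
v5: WRITE c=6  (c history now [(2, 70), (3, 68), (5, 6)])
READ c @v4: history=[(2, 70), (3, 68), (5, 6)] -> pick v3 -> 68
v6: WRITE c=51  (c history now [(2, 70), (3, 68), (5, 6), (6, 51)])
READ a @v2: history=[(1, 22), (4, 43)] -> pick v1 -> 22
READ b @v4: history=[] -> no version <= 4 -> NONE
v7: WRITE b=25  (b history now [(7, 25)])
READ a @v7: history=[(1, 22), (4, 43)] -> pick v4 -> 43
v8: WRITE c=9  (c history now [(2, 70), (3, 68), (5, 6), (6, 51), (8, 9)])
READ b @v8: history=[(7, 25)] -> pick v7 -> 25
READ a @v8: history=[(1, 22), (4, 43)] -> pick v4 -> 43
v9: WRITE a=28  (a history now [(1, 22), (4, 43), (9, 28)])
READ b @v8: history=[(7, 25)] -> pick v7 -> 25
v10: WRITE a=41  (a history now [(1, 22), (4, 43), (9, 28), (10, 41)])
READ b @v2: history=[(7, 25)] -> no version <= 2 -> NONE
v11: WRITE a=64  (a history now [(1, 22), (4, 43), (9, 28), (10, 41), (11, 64)])
Read results in order: ['68', '22', 'NONE', '43', '25', '43', '25', 'NONE']
NONE count = 2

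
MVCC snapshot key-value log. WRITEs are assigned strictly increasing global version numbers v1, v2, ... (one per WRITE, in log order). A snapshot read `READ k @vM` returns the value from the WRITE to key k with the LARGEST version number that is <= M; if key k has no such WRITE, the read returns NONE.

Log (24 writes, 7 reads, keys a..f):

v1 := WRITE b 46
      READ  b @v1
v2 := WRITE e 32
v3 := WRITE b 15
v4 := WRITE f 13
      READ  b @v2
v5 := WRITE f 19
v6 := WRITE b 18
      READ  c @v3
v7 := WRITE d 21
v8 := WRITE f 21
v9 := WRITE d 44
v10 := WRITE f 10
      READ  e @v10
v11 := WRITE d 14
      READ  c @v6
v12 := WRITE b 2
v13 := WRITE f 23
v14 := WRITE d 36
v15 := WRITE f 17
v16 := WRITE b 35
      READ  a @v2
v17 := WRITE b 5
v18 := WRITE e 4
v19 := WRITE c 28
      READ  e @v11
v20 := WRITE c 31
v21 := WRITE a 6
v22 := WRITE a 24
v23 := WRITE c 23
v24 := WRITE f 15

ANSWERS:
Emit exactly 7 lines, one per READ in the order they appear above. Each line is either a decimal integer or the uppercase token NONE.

Answer: 46
46
NONE
32
NONE
NONE
32

Derivation:
v1: WRITE b=46  (b history now [(1, 46)])
READ b @v1: history=[(1, 46)] -> pick v1 -> 46
v2: WRITE e=32  (e history now [(2, 32)])
v3: WRITE b=15  (b history now [(1, 46), (3, 15)])
v4: WRITE f=13  (f history now [(4, 13)])
READ b @v2: history=[(1, 46), (3, 15)] -> pick v1 -> 46
v5: WRITE f=19  (f history now [(4, 13), (5, 19)])
v6: WRITE b=18  (b history now [(1, 46), (3, 15), (6, 18)])
READ c @v3: history=[] -> no version <= 3 -> NONE
v7: WRITE d=21  (d history now [(7, 21)])
v8: WRITE f=21  (f history now [(4, 13), (5, 19), (8, 21)])
v9: WRITE d=44  (d history now [(7, 21), (9, 44)])
v10: WRITE f=10  (f history now [(4, 13), (5, 19), (8, 21), (10, 10)])
READ e @v10: history=[(2, 32)] -> pick v2 -> 32
v11: WRITE d=14  (d history now [(7, 21), (9, 44), (11, 14)])
READ c @v6: history=[] -> no version <= 6 -> NONE
v12: WRITE b=2  (b history now [(1, 46), (3, 15), (6, 18), (12, 2)])
v13: WRITE f=23  (f history now [(4, 13), (5, 19), (8, 21), (10, 10), (13, 23)])
v14: WRITE d=36  (d history now [(7, 21), (9, 44), (11, 14), (14, 36)])
v15: WRITE f=17  (f history now [(4, 13), (5, 19), (8, 21), (10, 10), (13, 23), (15, 17)])
v16: WRITE b=35  (b history now [(1, 46), (3, 15), (6, 18), (12, 2), (16, 35)])
READ a @v2: history=[] -> no version <= 2 -> NONE
v17: WRITE b=5  (b history now [(1, 46), (3, 15), (6, 18), (12, 2), (16, 35), (17, 5)])
v18: WRITE e=4  (e history now [(2, 32), (18, 4)])
v19: WRITE c=28  (c history now [(19, 28)])
READ e @v11: history=[(2, 32), (18, 4)] -> pick v2 -> 32
v20: WRITE c=31  (c history now [(19, 28), (20, 31)])
v21: WRITE a=6  (a history now [(21, 6)])
v22: WRITE a=24  (a history now [(21, 6), (22, 24)])
v23: WRITE c=23  (c history now [(19, 28), (20, 31), (23, 23)])
v24: WRITE f=15  (f history now [(4, 13), (5, 19), (8, 21), (10, 10), (13, 23), (15, 17), (24, 15)])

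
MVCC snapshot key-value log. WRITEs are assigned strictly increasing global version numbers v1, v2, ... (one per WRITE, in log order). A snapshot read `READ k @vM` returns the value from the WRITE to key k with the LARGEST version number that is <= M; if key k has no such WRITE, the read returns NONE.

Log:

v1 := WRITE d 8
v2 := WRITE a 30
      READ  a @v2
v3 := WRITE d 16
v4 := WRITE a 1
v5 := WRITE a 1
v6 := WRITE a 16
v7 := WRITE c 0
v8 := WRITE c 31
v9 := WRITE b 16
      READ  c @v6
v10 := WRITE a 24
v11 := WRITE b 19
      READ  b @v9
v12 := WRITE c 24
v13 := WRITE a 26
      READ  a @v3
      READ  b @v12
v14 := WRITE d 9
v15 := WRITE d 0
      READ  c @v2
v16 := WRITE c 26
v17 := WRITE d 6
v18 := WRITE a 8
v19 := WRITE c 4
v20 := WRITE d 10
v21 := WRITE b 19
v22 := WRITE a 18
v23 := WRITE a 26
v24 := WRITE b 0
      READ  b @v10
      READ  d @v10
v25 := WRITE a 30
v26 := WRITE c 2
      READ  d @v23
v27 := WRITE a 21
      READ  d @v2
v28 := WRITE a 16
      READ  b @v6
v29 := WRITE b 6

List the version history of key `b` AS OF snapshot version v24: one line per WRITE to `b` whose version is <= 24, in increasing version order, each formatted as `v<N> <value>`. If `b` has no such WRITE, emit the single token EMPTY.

Scan writes for key=b with version <= 24:
  v1 WRITE d 8 -> skip
  v2 WRITE a 30 -> skip
  v3 WRITE d 16 -> skip
  v4 WRITE a 1 -> skip
  v5 WRITE a 1 -> skip
  v6 WRITE a 16 -> skip
  v7 WRITE c 0 -> skip
  v8 WRITE c 31 -> skip
  v9 WRITE b 16 -> keep
  v10 WRITE a 24 -> skip
  v11 WRITE b 19 -> keep
  v12 WRITE c 24 -> skip
  v13 WRITE a 26 -> skip
  v14 WRITE d 9 -> skip
  v15 WRITE d 0 -> skip
  v16 WRITE c 26 -> skip
  v17 WRITE d 6 -> skip
  v18 WRITE a 8 -> skip
  v19 WRITE c 4 -> skip
  v20 WRITE d 10 -> skip
  v21 WRITE b 19 -> keep
  v22 WRITE a 18 -> skip
  v23 WRITE a 26 -> skip
  v24 WRITE b 0 -> keep
  v25 WRITE a 30 -> skip
  v26 WRITE c 2 -> skip
  v27 WRITE a 21 -> skip
  v28 WRITE a 16 -> skip
  v29 WRITE b 6 -> drop (> snap)
Collected: [(9, 16), (11, 19), (21, 19), (24, 0)]

Answer: v9 16
v11 19
v21 19
v24 0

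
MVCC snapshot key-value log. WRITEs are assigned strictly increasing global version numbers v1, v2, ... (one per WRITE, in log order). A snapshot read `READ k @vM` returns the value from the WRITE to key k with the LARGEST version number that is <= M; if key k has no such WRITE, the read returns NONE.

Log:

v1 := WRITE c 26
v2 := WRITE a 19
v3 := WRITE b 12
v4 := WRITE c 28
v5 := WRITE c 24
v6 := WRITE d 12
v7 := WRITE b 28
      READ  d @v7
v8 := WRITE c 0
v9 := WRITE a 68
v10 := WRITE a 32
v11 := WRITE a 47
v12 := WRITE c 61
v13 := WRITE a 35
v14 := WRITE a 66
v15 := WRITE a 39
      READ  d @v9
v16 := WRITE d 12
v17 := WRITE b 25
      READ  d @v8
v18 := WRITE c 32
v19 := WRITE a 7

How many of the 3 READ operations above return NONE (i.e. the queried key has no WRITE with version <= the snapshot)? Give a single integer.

v1: WRITE c=26  (c history now [(1, 26)])
v2: WRITE a=19  (a history now [(2, 19)])
v3: WRITE b=12  (b history now [(3, 12)])
v4: WRITE c=28  (c history now [(1, 26), (4, 28)])
v5: WRITE c=24  (c history now [(1, 26), (4, 28), (5, 24)])
v6: WRITE d=12  (d history now [(6, 12)])
v7: WRITE b=28  (b history now [(3, 12), (7, 28)])
READ d @v7: history=[(6, 12)] -> pick v6 -> 12
v8: WRITE c=0  (c history now [(1, 26), (4, 28), (5, 24), (8, 0)])
v9: WRITE a=68  (a history now [(2, 19), (9, 68)])
v10: WRITE a=32  (a history now [(2, 19), (9, 68), (10, 32)])
v11: WRITE a=47  (a history now [(2, 19), (9, 68), (10, 32), (11, 47)])
v12: WRITE c=61  (c history now [(1, 26), (4, 28), (5, 24), (8, 0), (12, 61)])
v13: WRITE a=35  (a history now [(2, 19), (9, 68), (10, 32), (11, 47), (13, 35)])
v14: WRITE a=66  (a history now [(2, 19), (9, 68), (10, 32), (11, 47), (13, 35), (14, 66)])
v15: WRITE a=39  (a history now [(2, 19), (9, 68), (10, 32), (11, 47), (13, 35), (14, 66), (15, 39)])
READ d @v9: history=[(6, 12)] -> pick v6 -> 12
v16: WRITE d=12  (d history now [(6, 12), (16, 12)])
v17: WRITE b=25  (b history now [(3, 12), (7, 28), (17, 25)])
READ d @v8: history=[(6, 12), (16, 12)] -> pick v6 -> 12
v18: WRITE c=32  (c history now [(1, 26), (4, 28), (5, 24), (8, 0), (12, 61), (18, 32)])
v19: WRITE a=7  (a history now [(2, 19), (9, 68), (10, 32), (11, 47), (13, 35), (14, 66), (15, 39), (19, 7)])
Read results in order: ['12', '12', '12']
NONE count = 0

Answer: 0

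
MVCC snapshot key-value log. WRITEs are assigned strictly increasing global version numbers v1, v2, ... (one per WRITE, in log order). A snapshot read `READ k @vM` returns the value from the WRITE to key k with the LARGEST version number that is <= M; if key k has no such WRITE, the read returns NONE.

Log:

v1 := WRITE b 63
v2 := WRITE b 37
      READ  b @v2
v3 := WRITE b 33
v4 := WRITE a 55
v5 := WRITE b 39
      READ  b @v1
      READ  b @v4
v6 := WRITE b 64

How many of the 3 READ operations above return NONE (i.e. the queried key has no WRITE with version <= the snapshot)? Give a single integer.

Answer: 0

Derivation:
v1: WRITE b=63  (b history now [(1, 63)])
v2: WRITE b=37  (b history now [(1, 63), (2, 37)])
READ b @v2: history=[(1, 63), (2, 37)] -> pick v2 -> 37
v3: WRITE b=33  (b history now [(1, 63), (2, 37), (3, 33)])
v4: WRITE a=55  (a history now [(4, 55)])
v5: WRITE b=39  (b history now [(1, 63), (2, 37), (3, 33), (5, 39)])
READ b @v1: history=[(1, 63), (2, 37), (3, 33), (5, 39)] -> pick v1 -> 63
READ b @v4: history=[(1, 63), (2, 37), (3, 33), (5, 39)] -> pick v3 -> 33
v6: WRITE b=64  (b history now [(1, 63), (2, 37), (3, 33), (5, 39), (6, 64)])
Read results in order: ['37', '63', '33']
NONE count = 0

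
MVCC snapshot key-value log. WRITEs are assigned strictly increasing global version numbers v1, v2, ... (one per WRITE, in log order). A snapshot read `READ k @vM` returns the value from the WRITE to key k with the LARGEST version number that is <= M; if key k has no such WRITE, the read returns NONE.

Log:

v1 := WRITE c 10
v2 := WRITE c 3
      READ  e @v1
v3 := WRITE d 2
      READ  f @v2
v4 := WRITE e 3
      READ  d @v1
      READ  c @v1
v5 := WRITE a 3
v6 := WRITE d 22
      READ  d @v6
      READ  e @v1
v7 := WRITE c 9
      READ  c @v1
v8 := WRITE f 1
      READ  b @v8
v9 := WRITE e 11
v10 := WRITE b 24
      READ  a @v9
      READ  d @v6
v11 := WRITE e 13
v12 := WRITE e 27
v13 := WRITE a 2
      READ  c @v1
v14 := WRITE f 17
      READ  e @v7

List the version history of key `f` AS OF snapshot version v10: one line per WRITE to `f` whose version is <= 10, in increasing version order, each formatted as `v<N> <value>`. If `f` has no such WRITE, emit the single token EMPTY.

Answer: v8 1

Derivation:
Scan writes for key=f with version <= 10:
  v1 WRITE c 10 -> skip
  v2 WRITE c 3 -> skip
  v3 WRITE d 2 -> skip
  v4 WRITE e 3 -> skip
  v5 WRITE a 3 -> skip
  v6 WRITE d 22 -> skip
  v7 WRITE c 9 -> skip
  v8 WRITE f 1 -> keep
  v9 WRITE e 11 -> skip
  v10 WRITE b 24 -> skip
  v11 WRITE e 13 -> skip
  v12 WRITE e 27 -> skip
  v13 WRITE a 2 -> skip
  v14 WRITE f 17 -> drop (> snap)
Collected: [(8, 1)]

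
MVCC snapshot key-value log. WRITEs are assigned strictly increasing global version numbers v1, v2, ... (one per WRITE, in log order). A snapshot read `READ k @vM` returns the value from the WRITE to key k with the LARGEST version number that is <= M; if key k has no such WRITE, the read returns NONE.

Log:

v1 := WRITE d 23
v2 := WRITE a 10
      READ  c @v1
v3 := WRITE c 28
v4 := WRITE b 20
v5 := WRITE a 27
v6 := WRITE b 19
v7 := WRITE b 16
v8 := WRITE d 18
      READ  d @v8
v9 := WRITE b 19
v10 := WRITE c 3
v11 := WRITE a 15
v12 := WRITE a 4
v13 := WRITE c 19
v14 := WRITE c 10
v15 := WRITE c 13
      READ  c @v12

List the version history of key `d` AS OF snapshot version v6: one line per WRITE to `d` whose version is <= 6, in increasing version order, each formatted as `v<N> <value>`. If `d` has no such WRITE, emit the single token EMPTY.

Scan writes for key=d with version <= 6:
  v1 WRITE d 23 -> keep
  v2 WRITE a 10 -> skip
  v3 WRITE c 28 -> skip
  v4 WRITE b 20 -> skip
  v5 WRITE a 27 -> skip
  v6 WRITE b 19 -> skip
  v7 WRITE b 16 -> skip
  v8 WRITE d 18 -> drop (> snap)
  v9 WRITE b 19 -> skip
  v10 WRITE c 3 -> skip
  v11 WRITE a 15 -> skip
  v12 WRITE a 4 -> skip
  v13 WRITE c 19 -> skip
  v14 WRITE c 10 -> skip
  v15 WRITE c 13 -> skip
Collected: [(1, 23)]

Answer: v1 23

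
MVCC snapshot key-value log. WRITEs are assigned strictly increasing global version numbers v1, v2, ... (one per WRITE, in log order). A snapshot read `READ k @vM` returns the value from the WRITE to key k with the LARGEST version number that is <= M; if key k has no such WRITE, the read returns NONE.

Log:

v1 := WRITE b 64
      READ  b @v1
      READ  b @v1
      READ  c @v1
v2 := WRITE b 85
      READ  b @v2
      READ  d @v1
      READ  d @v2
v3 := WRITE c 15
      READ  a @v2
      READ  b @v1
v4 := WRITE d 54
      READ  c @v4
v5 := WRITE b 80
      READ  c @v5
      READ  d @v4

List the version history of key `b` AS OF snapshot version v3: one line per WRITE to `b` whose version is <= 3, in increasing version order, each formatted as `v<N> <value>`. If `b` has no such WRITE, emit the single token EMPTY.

Scan writes for key=b with version <= 3:
  v1 WRITE b 64 -> keep
  v2 WRITE b 85 -> keep
  v3 WRITE c 15 -> skip
  v4 WRITE d 54 -> skip
  v5 WRITE b 80 -> drop (> snap)
Collected: [(1, 64), (2, 85)]

Answer: v1 64
v2 85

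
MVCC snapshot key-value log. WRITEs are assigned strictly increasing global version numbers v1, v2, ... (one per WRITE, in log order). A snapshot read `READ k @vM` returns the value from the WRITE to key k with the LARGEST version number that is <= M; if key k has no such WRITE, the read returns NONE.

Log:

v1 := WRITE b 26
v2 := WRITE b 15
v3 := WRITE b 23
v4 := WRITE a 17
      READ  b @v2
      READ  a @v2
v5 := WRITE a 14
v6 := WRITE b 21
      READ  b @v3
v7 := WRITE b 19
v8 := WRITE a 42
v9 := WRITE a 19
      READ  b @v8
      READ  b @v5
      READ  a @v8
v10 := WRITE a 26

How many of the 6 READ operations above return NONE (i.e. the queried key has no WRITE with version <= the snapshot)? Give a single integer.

v1: WRITE b=26  (b history now [(1, 26)])
v2: WRITE b=15  (b history now [(1, 26), (2, 15)])
v3: WRITE b=23  (b history now [(1, 26), (2, 15), (3, 23)])
v4: WRITE a=17  (a history now [(4, 17)])
READ b @v2: history=[(1, 26), (2, 15), (3, 23)] -> pick v2 -> 15
READ a @v2: history=[(4, 17)] -> no version <= 2 -> NONE
v5: WRITE a=14  (a history now [(4, 17), (5, 14)])
v6: WRITE b=21  (b history now [(1, 26), (2, 15), (3, 23), (6, 21)])
READ b @v3: history=[(1, 26), (2, 15), (3, 23), (6, 21)] -> pick v3 -> 23
v7: WRITE b=19  (b history now [(1, 26), (2, 15), (3, 23), (6, 21), (7, 19)])
v8: WRITE a=42  (a history now [(4, 17), (5, 14), (8, 42)])
v9: WRITE a=19  (a history now [(4, 17), (5, 14), (8, 42), (9, 19)])
READ b @v8: history=[(1, 26), (2, 15), (3, 23), (6, 21), (7, 19)] -> pick v7 -> 19
READ b @v5: history=[(1, 26), (2, 15), (3, 23), (6, 21), (7, 19)] -> pick v3 -> 23
READ a @v8: history=[(4, 17), (5, 14), (8, 42), (9, 19)] -> pick v8 -> 42
v10: WRITE a=26  (a history now [(4, 17), (5, 14), (8, 42), (9, 19), (10, 26)])
Read results in order: ['15', 'NONE', '23', '19', '23', '42']
NONE count = 1

Answer: 1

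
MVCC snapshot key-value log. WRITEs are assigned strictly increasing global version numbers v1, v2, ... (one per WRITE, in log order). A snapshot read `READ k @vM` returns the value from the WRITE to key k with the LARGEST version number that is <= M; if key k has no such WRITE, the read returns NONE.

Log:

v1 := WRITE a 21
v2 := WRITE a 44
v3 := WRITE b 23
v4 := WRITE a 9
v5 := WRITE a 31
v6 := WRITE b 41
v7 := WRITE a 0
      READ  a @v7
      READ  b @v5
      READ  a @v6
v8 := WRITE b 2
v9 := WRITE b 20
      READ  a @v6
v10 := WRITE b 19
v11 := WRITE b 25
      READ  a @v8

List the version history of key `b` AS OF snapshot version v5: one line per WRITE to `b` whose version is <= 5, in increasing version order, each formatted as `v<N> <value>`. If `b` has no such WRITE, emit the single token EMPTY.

Answer: v3 23

Derivation:
Scan writes for key=b with version <= 5:
  v1 WRITE a 21 -> skip
  v2 WRITE a 44 -> skip
  v3 WRITE b 23 -> keep
  v4 WRITE a 9 -> skip
  v5 WRITE a 31 -> skip
  v6 WRITE b 41 -> drop (> snap)
  v7 WRITE a 0 -> skip
  v8 WRITE b 2 -> drop (> snap)
  v9 WRITE b 20 -> drop (> snap)
  v10 WRITE b 19 -> drop (> snap)
  v11 WRITE b 25 -> drop (> snap)
Collected: [(3, 23)]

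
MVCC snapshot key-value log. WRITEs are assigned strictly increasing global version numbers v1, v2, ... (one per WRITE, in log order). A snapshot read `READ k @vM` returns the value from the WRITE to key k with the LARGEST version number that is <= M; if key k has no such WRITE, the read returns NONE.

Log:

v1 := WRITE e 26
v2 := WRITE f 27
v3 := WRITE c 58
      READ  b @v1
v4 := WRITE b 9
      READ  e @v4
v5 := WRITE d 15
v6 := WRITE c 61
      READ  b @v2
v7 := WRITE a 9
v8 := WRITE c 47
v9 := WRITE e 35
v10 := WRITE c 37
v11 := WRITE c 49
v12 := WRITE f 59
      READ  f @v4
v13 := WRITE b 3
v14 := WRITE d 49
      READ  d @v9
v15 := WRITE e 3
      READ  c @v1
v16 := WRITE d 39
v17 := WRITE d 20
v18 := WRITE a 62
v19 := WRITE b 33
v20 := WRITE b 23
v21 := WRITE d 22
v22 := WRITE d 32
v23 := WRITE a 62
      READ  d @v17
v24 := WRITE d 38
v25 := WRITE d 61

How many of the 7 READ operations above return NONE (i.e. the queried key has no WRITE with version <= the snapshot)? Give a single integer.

v1: WRITE e=26  (e history now [(1, 26)])
v2: WRITE f=27  (f history now [(2, 27)])
v3: WRITE c=58  (c history now [(3, 58)])
READ b @v1: history=[] -> no version <= 1 -> NONE
v4: WRITE b=9  (b history now [(4, 9)])
READ e @v4: history=[(1, 26)] -> pick v1 -> 26
v5: WRITE d=15  (d history now [(5, 15)])
v6: WRITE c=61  (c history now [(3, 58), (6, 61)])
READ b @v2: history=[(4, 9)] -> no version <= 2 -> NONE
v7: WRITE a=9  (a history now [(7, 9)])
v8: WRITE c=47  (c history now [(3, 58), (6, 61), (8, 47)])
v9: WRITE e=35  (e history now [(1, 26), (9, 35)])
v10: WRITE c=37  (c history now [(3, 58), (6, 61), (8, 47), (10, 37)])
v11: WRITE c=49  (c history now [(3, 58), (6, 61), (8, 47), (10, 37), (11, 49)])
v12: WRITE f=59  (f history now [(2, 27), (12, 59)])
READ f @v4: history=[(2, 27), (12, 59)] -> pick v2 -> 27
v13: WRITE b=3  (b history now [(4, 9), (13, 3)])
v14: WRITE d=49  (d history now [(5, 15), (14, 49)])
READ d @v9: history=[(5, 15), (14, 49)] -> pick v5 -> 15
v15: WRITE e=3  (e history now [(1, 26), (9, 35), (15, 3)])
READ c @v1: history=[(3, 58), (6, 61), (8, 47), (10, 37), (11, 49)] -> no version <= 1 -> NONE
v16: WRITE d=39  (d history now [(5, 15), (14, 49), (16, 39)])
v17: WRITE d=20  (d history now [(5, 15), (14, 49), (16, 39), (17, 20)])
v18: WRITE a=62  (a history now [(7, 9), (18, 62)])
v19: WRITE b=33  (b history now [(4, 9), (13, 3), (19, 33)])
v20: WRITE b=23  (b history now [(4, 9), (13, 3), (19, 33), (20, 23)])
v21: WRITE d=22  (d history now [(5, 15), (14, 49), (16, 39), (17, 20), (21, 22)])
v22: WRITE d=32  (d history now [(5, 15), (14, 49), (16, 39), (17, 20), (21, 22), (22, 32)])
v23: WRITE a=62  (a history now [(7, 9), (18, 62), (23, 62)])
READ d @v17: history=[(5, 15), (14, 49), (16, 39), (17, 20), (21, 22), (22, 32)] -> pick v17 -> 20
v24: WRITE d=38  (d history now [(5, 15), (14, 49), (16, 39), (17, 20), (21, 22), (22, 32), (24, 38)])
v25: WRITE d=61  (d history now [(5, 15), (14, 49), (16, 39), (17, 20), (21, 22), (22, 32), (24, 38), (25, 61)])
Read results in order: ['NONE', '26', 'NONE', '27', '15', 'NONE', '20']
NONE count = 3

Answer: 3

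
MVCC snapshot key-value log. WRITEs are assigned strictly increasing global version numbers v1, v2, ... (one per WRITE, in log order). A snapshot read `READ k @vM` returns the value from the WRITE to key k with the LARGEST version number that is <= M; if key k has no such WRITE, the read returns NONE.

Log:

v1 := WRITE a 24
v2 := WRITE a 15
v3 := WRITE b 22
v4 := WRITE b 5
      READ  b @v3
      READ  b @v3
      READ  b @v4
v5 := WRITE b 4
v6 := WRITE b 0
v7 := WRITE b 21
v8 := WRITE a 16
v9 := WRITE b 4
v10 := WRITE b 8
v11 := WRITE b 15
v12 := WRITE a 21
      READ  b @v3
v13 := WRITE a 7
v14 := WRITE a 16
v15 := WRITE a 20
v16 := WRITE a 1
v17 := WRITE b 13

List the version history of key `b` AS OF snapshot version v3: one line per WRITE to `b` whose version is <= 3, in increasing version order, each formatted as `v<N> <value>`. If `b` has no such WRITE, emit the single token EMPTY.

Scan writes for key=b with version <= 3:
  v1 WRITE a 24 -> skip
  v2 WRITE a 15 -> skip
  v3 WRITE b 22 -> keep
  v4 WRITE b 5 -> drop (> snap)
  v5 WRITE b 4 -> drop (> snap)
  v6 WRITE b 0 -> drop (> snap)
  v7 WRITE b 21 -> drop (> snap)
  v8 WRITE a 16 -> skip
  v9 WRITE b 4 -> drop (> snap)
  v10 WRITE b 8 -> drop (> snap)
  v11 WRITE b 15 -> drop (> snap)
  v12 WRITE a 21 -> skip
  v13 WRITE a 7 -> skip
  v14 WRITE a 16 -> skip
  v15 WRITE a 20 -> skip
  v16 WRITE a 1 -> skip
  v17 WRITE b 13 -> drop (> snap)
Collected: [(3, 22)]

Answer: v3 22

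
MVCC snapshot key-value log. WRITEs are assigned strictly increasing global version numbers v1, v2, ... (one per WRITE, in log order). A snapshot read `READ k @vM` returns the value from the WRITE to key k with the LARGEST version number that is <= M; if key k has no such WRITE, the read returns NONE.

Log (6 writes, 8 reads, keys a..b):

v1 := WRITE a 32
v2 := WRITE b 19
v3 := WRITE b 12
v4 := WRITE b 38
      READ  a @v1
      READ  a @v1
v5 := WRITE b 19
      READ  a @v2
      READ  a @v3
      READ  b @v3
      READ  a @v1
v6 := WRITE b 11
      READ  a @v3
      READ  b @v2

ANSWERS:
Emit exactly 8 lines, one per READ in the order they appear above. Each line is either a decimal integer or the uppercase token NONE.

v1: WRITE a=32  (a history now [(1, 32)])
v2: WRITE b=19  (b history now [(2, 19)])
v3: WRITE b=12  (b history now [(2, 19), (3, 12)])
v4: WRITE b=38  (b history now [(2, 19), (3, 12), (4, 38)])
READ a @v1: history=[(1, 32)] -> pick v1 -> 32
READ a @v1: history=[(1, 32)] -> pick v1 -> 32
v5: WRITE b=19  (b history now [(2, 19), (3, 12), (4, 38), (5, 19)])
READ a @v2: history=[(1, 32)] -> pick v1 -> 32
READ a @v3: history=[(1, 32)] -> pick v1 -> 32
READ b @v3: history=[(2, 19), (3, 12), (4, 38), (5, 19)] -> pick v3 -> 12
READ a @v1: history=[(1, 32)] -> pick v1 -> 32
v6: WRITE b=11  (b history now [(2, 19), (3, 12), (4, 38), (5, 19), (6, 11)])
READ a @v3: history=[(1, 32)] -> pick v1 -> 32
READ b @v2: history=[(2, 19), (3, 12), (4, 38), (5, 19), (6, 11)] -> pick v2 -> 19

Answer: 32
32
32
32
12
32
32
19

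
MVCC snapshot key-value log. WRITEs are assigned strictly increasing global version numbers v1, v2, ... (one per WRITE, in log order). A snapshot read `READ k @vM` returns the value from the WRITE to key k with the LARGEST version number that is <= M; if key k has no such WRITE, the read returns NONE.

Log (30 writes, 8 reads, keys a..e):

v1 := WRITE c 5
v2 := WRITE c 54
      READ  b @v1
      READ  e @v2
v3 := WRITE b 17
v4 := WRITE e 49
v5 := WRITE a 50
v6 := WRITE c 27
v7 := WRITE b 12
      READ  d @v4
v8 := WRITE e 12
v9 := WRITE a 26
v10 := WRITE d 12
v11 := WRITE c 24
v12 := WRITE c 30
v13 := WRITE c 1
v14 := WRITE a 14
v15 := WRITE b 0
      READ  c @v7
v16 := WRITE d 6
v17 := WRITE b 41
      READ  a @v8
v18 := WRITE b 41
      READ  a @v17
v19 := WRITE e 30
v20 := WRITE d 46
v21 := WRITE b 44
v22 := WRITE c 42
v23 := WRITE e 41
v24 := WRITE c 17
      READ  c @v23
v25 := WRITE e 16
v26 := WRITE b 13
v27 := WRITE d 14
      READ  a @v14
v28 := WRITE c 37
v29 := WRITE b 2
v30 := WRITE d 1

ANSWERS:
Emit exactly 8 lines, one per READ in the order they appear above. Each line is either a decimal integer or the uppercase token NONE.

Answer: NONE
NONE
NONE
27
50
14
42
14

Derivation:
v1: WRITE c=5  (c history now [(1, 5)])
v2: WRITE c=54  (c history now [(1, 5), (2, 54)])
READ b @v1: history=[] -> no version <= 1 -> NONE
READ e @v2: history=[] -> no version <= 2 -> NONE
v3: WRITE b=17  (b history now [(3, 17)])
v4: WRITE e=49  (e history now [(4, 49)])
v5: WRITE a=50  (a history now [(5, 50)])
v6: WRITE c=27  (c history now [(1, 5), (2, 54), (6, 27)])
v7: WRITE b=12  (b history now [(3, 17), (7, 12)])
READ d @v4: history=[] -> no version <= 4 -> NONE
v8: WRITE e=12  (e history now [(4, 49), (8, 12)])
v9: WRITE a=26  (a history now [(5, 50), (9, 26)])
v10: WRITE d=12  (d history now [(10, 12)])
v11: WRITE c=24  (c history now [(1, 5), (2, 54), (6, 27), (11, 24)])
v12: WRITE c=30  (c history now [(1, 5), (2, 54), (6, 27), (11, 24), (12, 30)])
v13: WRITE c=1  (c history now [(1, 5), (2, 54), (6, 27), (11, 24), (12, 30), (13, 1)])
v14: WRITE a=14  (a history now [(5, 50), (9, 26), (14, 14)])
v15: WRITE b=0  (b history now [(3, 17), (7, 12), (15, 0)])
READ c @v7: history=[(1, 5), (2, 54), (6, 27), (11, 24), (12, 30), (13, 1)] -> pick v6 -> 27
v16: WRITE d=6  (d history now [(10, 12), (16, 6)])
v17: WRITE b=41  (b history now [(3, 17), (7, 12), (15, 0), (17, 41)])
READ a @v8: history=[(5, 50), (9, 26), (14, 14)] -> pick v5 -> 50
v18: WRITE b=41  (b history now [(3, 17), (7, 12), (15, 0), (17, 41), (18, 41)])
READ a @v17: history=[(5, 50), (9, 26), (14, 14)] -> pick v14 -> 14
v19: WRITE e=30  (e history now [(4, 49), (8, 12), (19, 30)])
v20: WRITE d=46  (d history now [(10, 12), (16, 6), (20, 46)])
v21: WRITE b=44  (b history now [(3, 17), (7, 12), (15, 0), (17, 41), (18, 41), (21, 44)])
v22: WRITE c=42  (c history now [(1, 5), (2, 54), (6, 27), (11, 24), (12, 30), (13, 1), (22, 42)])
v23: WRITE e=41  (e history now [(4, 49), (8, 12), (19, 30), (23, 41)])
v24: WRITE c=17  (c history now [(1, 5), (2, 54), (6, 27), (11, 24), (12, 30), (13, 1), (22, 42), (24, 17)])
READ c @v23: history=[(1, 5), (2, 54), (6, 27), (11, 24), (12, 30), (13, 1), (22, 42), (24, 17)] -> pick v22 -> 42
v25: WRITE e=16  (e history now [(4, 49), (8, 12), (19, 30), (23, 41), (25, 16)])
v26: WRITE b=13  (b history now [(3, 17), (7, 12), (15, 0), (17, 41), (18, 41), (21, 44), (26, 13)])
v27: WRITE d=14  (d history now [(10, 12), (16, 6), (20, 46), (27, 14)])
READ a @v14: history=[(5, 50), (9, 26), (14, 14)] -> pick v14 -> 14
v28: WRITE c=37  (c history now [(1, 5), (2, 54), (6, 27), (11, 24), (12, 30), (13, 1), (22, 42), (24, 17), (28, 37)])
v29: WRITE b=2  (b history now [(3, 17), (7, 12), (15, 0), (17, 41), (18, 41), (21, 44), (26, 13), (29, 2)])
v30: WRITE d=1  (d history now [(10, 12), (16, 6), (20, 46), (27, 14), (30, 1)])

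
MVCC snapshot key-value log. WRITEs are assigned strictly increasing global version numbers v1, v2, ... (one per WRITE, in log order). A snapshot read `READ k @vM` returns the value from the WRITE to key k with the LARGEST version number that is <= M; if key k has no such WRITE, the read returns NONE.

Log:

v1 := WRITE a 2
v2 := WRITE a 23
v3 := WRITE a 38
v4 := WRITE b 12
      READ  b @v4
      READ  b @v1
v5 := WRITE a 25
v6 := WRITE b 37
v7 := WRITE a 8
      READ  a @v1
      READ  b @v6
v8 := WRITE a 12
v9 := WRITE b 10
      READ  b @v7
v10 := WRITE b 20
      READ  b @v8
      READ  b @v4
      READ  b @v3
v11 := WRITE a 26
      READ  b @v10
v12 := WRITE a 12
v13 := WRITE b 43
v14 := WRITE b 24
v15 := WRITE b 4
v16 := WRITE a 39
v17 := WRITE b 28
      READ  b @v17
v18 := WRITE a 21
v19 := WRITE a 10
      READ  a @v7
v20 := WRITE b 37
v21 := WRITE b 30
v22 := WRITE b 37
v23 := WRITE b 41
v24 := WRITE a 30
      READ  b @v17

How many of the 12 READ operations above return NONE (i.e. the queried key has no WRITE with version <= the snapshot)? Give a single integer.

v1: WRITE a=2  (a history now [(1, 2)])
v2: WRITE a=23  (a history now [(1, 2), (2, 23)])
v3: WRITE a=38  (a history now [(1, 2), (2, 23), (3, 38)])
v4: WRITE b=12  (b history now [(4, 12)])
READ b @v4: history=[(4, 12)] -> pick v4 -> 12
READ b @v1: history=[(4, 12)] -> no version <= 1 -> NONE
v5: WRITE a=25  (a history now [(1, 2), (2, 23), (3, 38), (5, 25)])
v6: WRITE b=37  (b history now [(4, 12), (6, 37)])
v7: WRITE a=8  (a history now [(1, 2), (2, 23), (3, 38), (5, 25), (7, 8)])
READ a @v1: history=[(1, 2), (2, 23), (3, 38), (5, 25), (7, 8)] -> pick v1 -> 2
READ b @v6: history=[(4, 12), (6, 37)] -> pick v6 -> 37
v8: WRITE a=12  (a history now [(1, 2), (2, 23), (3, 38), (5, 25), (7, 8), (8, 12)])
v9: WRITE b=10  (b history now [(4, 12), (6, 37), (9, 10)])
READ b @v7: history=[(4, 12), (6, 37), (9, 10)] -> pick v6 -> 37
v10: WRITE b=20  (b history now [(4, 12), (6, 37), (9, 10), (10, 20)])
READ b @v8: history=[(4, 12), (6, 37), (9, 10), (10, 20)] -> pick v6 -> 37
READ b @v4: history=[(4, 12), (6, 37), (9, 10), (10, 20)] -> pick v4 -> 12
READ b @v3: history=[(4, 12), (6, 37), (9, 10), (10, 20)] -> no version <= 3 -> NONE
v11: WRITE a=26  (a history now [(1, 2), (2, 23), (3, 38), (5, 25), (7, 8), (8, 12), (11, 26)])
READ b @v10: history=[(4, 12), (6, 37), (9, 10), (10, 20)] -> pick v10 -> 20
v12: WRITE a=12  (a history now [(1, 2), (2, 23), (3, 38), (5, 25), (7, 8), (8, 12), (11, 26), (12, 12)])
v13: WRITE b=43  (b history now [(4, 12), (6, 37), (9, 10), (10, 20), (13, 43)])
v14: WRITE b=24  (b history now [(4, 12), (6, 37), (9, 10), (10, 20), (13, 43), (14, 24)])
v15: WRITE b=4  (b history now [(4, 12), (6, 37), (9, 10), (10, 20), (13, 43), (14, 24), (15, 4)])
v16: WRITE a=39  (a history now [(1, 2), (2, 23), (3, 38), (5, 25), (7, 8), (8, 12), (11, 26), (12, 12), (16, 39)])
v17: WRITE b=28  (b history now [(4, 12), (6, 37), (9, 10), (10, 20), (13, 43), (14, 24), (15, 4), (17, 28)])
READ b @v17: history=[(4, 12), (6, 37), (9, 10), (10, 20), (13, 43), (14, 24), (15, 4), (17, 28)] -> pick v17 -> 28
v18: WRITE a=21  (a history now [(1, 2), (2, 23), (3, 38), (5, 25), (7, 8), (8, 12), (11, 26), (12, 12), (16, 39), (18, 21)])
v19: WRITE a=10  (a history now [(1, 2), (2, 23), (3, 38), (5, 25), (7, 8), (8, 12), (11, 26), (12, 12), (16, 39), (18, 21), (19, 10)])
READ a @v7: history=[(1, 2), (2, 23), (3, 38), (5, 25), (7, 8), (8, 12), (11, 26), (12, 12), (16, 39), (18, 21), (19, 10)] -> pick v7 -> 8
v20: WRITE b=37  (b history now [(4, 12), (6, 37), (9, 10), (10, 20), (13, 43), (14, 24), (15, 4), (17, 28), (20, 37)])
v21: WRITE b=30  (b history now [(4, 12), (6, 37), (9, 10), (10, 20), (13, 43), (14, 24), (15, 4), (17, 28), (20, 37), (21, 30)])
v22: WRITE b=37  (b history now [(4, 12), (6, 37), (9, 10), (10, 20), (13, 43), (14, 24), (15, 4), (17, 28), (20, 37), (21, 30), (22, 37)])
v23: WRITE b=41  (b history now [(4, 12), (6, 37), (9, 10), (10, 20), (13, 43), (14, 24), (15, 4), (17, 28), (20, 37), (21, 30), (22, 37), (23, 41)])
v24: WRITE a=30  (a history now [(1, 2), (2, 23), (3, 38), (5, 25), (7, 8), (8, 12), (11, 26), (12, 12), (16, 39), (18, 21), (19, 10), (24, 30)])
READ b @v17: history=[(4, 12), (6, 37), (9, 10), (10, 20), (13, 43), (14, 24), (15, 4), (17, 28), (20, 37), (21, 30), (22, 37), (23, 41)] -> pick v17 -> 28
Read results in order: ['12', 'NONE', '2', '37', '37', '37', '12', 'NONE', '20', '28', '8', '28']
NONE count = 2

Answer: 2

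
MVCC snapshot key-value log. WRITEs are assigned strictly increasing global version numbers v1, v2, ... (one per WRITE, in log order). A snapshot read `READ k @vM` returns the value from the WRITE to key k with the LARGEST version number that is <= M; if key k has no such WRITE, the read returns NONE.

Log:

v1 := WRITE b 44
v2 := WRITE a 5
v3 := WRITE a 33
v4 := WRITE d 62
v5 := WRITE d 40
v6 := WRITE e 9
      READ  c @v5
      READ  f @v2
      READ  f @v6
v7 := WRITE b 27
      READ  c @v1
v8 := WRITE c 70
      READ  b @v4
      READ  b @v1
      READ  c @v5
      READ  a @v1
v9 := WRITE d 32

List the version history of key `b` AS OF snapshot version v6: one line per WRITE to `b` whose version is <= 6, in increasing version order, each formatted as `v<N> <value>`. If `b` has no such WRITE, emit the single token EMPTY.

Scan writes for key=b with version <= 6:
  v1 WRITE b 44 -> keep
  v2 WRITE a 5 -> skip
  v3 WRITE a 33 -> skip
  v4 WRITE d 62 -> skip
  v5 WRITE d 40 -> skip
  v6 WRITE e 9 -> skip
  v7 WRITE b 27 -> drop (> snap)
  v8 WRITE c 70 -> skip
  v9 WRITE d 32 -> skip
Collected: [(1, 44)]

Answer: v1 44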